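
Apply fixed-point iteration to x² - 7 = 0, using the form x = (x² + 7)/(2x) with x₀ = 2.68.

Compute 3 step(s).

Equation: x² - 7 = 0
Fixed-point form: x = (x² + 7)/(2x)
x₀ = 2.68

x_1 = g(2.680000) = 2.645970
x_2 = g(2.645970) = 2.645751
x_3 = g(2.645751) = 2.645751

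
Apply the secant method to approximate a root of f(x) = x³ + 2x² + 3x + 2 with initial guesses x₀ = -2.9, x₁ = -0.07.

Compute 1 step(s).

f(x) = x³ + 2x² + 3x + 2
x₀ = -2.9, x₁ = -0.07

Secant formula: x_{n+1} = x_n - f(x_n)(x_n - x_{n-1})/(f(x_n) - f(x_{n-1}))

Iteration 1:
  f(-2.900000) = -14.269000
  f(-0.070000) = 1.799457
  x_2 = -0.070000 - 1.799457×(-0.070000 - (-2.900000))/(1.799457 - (-14.269000))
       = -0.386923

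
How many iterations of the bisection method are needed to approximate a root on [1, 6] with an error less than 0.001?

We need (b-a)/2^n ≤ 0.001
(6 - 1)/2^n ≤ 0.001
5/2^n ≤ 0.001
2^n ≥ 5000
n ≥ log₂(5000) = 12.29
n ≥ 13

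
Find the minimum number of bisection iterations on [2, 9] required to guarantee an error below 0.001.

We need (b-a)/2^n ≤ 0.001
(9 - 2)/2^n ≤ 0.001
7/2^n ≤ 0.001
2^n ≥ 7000
n ≥ log₂(7000) = 12.77
n ≥ 13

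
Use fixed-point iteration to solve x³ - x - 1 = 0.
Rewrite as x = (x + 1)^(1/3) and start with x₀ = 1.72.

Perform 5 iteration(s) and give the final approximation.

Equation: x³ - x - 1 = 0
Fixed-point form: x = (x + 1)^(1/3)
x₀ = 1.72

x_1 = g(1.720000) = 1.395906
x_2 = g(1.395906) = 1.338104
x_3 = g(1.338104) = 1.327256
x_4 = g(1.327256) = 1.325200
x_5 = g(1.325200) = 1.324809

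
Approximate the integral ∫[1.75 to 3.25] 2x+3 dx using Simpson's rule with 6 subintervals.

f(x) = 2x+3
a = 1.75, b = 3.25, n = 6
h = (b - a)/n = 0.250000

Simpson's rule: (h/3)[f(x₀) + 4f(x₁) + 2f(x₂) + ... + f(xₙ)]

x_0 = 1.7500, f(x_0) = 6.500000, coefficient = 1
x_1 = 2.0000, f(x_1) = 7.000000, coefficient = 4
x_2 = 2.2500, f(x_2) = 7.500000, coefficient = 2
x_3 = 2.5000, f(x_3) = 8.000000, coefficient = 4
x_4 = 2.7500, f(x_4) = 8.500000, coefficient = 2
x_5 = 3.0000, f(x_5) = 9.000000, coefficient = 4
x_6 = 3.2500, f(x_6) = 9.500000, coefficient = 1

I ≈ (0.250000/3) × 144.000000 = 12.000000
Exact value: 12.000000
Error: 0.000000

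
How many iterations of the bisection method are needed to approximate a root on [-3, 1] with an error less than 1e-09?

We need (b-a)/2^n ≤ 1e-09
(1 - (-3))/2^n ≤ 1e-09
4/2^n ≤ 1e-09
2^n ≥ 4000000000
n ≥ log₂(4000000000) = 31.90
n ≥ 32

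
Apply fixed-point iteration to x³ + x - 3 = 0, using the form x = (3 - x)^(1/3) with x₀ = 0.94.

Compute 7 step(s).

Equation: x³ + x - 3 = 0
Fixed-point form: x = (3 - x)^(1/3)
x₀ = 0.94

x_1 = g(0.940000) = 1.272396
x_2 = g(1.272396) = 1.199908
x_3 = g(1.199908) = 1.216461
x_4 = g(1.216461) = 1.212721
x_5 = g(1.212721) = 1.213568
x_6 = g(1.213568) = 1.213376
x_7 = g(1.213376) = 1.213420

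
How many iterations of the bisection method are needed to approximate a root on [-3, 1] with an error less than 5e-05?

We need (b-a)/2^n ≤ 5e-05
(1 - (-3))/2^n ≤ 5e-05
4/2^n ≤ 5e-05
2^n ≥ 80000
n ≥ log₂(80000) = 16.29
n ≥ 17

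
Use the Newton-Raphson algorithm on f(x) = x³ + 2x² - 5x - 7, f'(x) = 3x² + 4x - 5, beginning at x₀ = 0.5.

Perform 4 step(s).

f(x) = x³ + 2x² - 5x - 7
f'(x) = 3x² + 4x - 5
x₀ = 0.5

Newton-Raphson formula: x_{n+1} = x_n - f(x_n)/f'(x_n)

Iteration 1:
  f(0.500000) = -8.875000
  f'(0.500000) = -2.250000
  x_1 = 0.500000 - (-8.875000)/(-2.250000) = -3.444444
Iteration 2:
  f(-3.444444) = -6.914952
  f'(-3.444444) = 16.814815
  x_2 = -3.444444 - (-6.914952)/16.814815 = -3.033203
Iteration 3:
  f(-3.033203) = -1.339782
  f'(-3.033203) = 10.468147
  x_3 = -3.033203 - (-1.339782)/10.468147 = -2.905216
Iteration 4:
  f(-2.905216) = -0.114199
  f'(-2.905216) = 8.699980
  x_4 = -2.905216 - (-0.114199)/8.699980 = -2.892090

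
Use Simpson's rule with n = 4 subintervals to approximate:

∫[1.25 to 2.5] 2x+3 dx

f(x) = 2x+3
a = 1.25, b = 2.5, n = 4
h = (b - a)/n = 0.312500

Simpson's rule: (h/3)[f(x₀) + 4f(x₁) + 2f(x₂) + ... + f(xₙ)]

x_0 = 1.2500, f(x_0) = 5.500000, coefficient = 1
x_1 = 1.5625, f(x_1) = 6.125000, coefficient = 4
x_2 = 1.8750, f(x_2) = 6.750000, coefficient = 2
x_3 = 2.1875, f(x_3) = 7.375000, coefficient = 4
x_4 = 2.5000, f(x_4) = 8.000000, coefficient = 1

I ≈ (0.312500/3) × 81.000000 = 8.437500
Exact value: 8.437500
Error: 0.000000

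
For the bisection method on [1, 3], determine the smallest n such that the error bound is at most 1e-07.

We need (b-a)/2^n ≤ 1e-07
(3 - 1)/2^n ≤ 1e-07
2/2^n ≤ 1e-07
2^n ≥ 20000000
n ≥ log₂(20000000) = 24.25
n ≥ 25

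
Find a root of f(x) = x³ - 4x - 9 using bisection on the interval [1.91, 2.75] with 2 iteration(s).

f(x) = x³ - 4x - 9
Initial interval: [1.91, 2.75]

Iteration 1:
  c_1 = (1.910000 + 2.750000)/2 = 2.330000
  f(c_1) = f(2.330000) = -5.670663
  f(a) × f(c) ≥ 0, new interval: [2.330000, 2.750000]
Iteration 2:
  c_2 = (2.330000 + 2.750000)/2 = 2.540000
  f(c_2) = f(2.540000) = -2.772936
  f(a) × f(c) ≥ 0, new interval: [2.540000, 2.750000]

After 2 iteration(s), the approximation is c_2 = 2.540000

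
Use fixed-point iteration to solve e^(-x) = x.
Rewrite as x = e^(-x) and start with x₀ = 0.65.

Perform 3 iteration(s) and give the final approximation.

Equation: e^(-x) = x
Fixed-point form: x = e^(-x)
x₀ = 0.65

x_1 = g(0.650000) = 0.522046
x_2 = g(0.522046) = 0.593306
x_3 = g(0.593306) = 0.552498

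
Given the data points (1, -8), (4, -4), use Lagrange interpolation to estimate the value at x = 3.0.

Lagrange interpolation formula:
P(x) = Σ yᵢ × Lᵢ(x)
where Lᵢ(x) = Π_{j≠i} (x - xⱼ)/(xᵢ - xⱼ)

L_0(3.0) = (3.0 - 4)/(1 - 4) = 0.333333
L_1(3.0) = (3.0 - 1)/(4 - 1) = 0.666667

P(3.0) = (-8)×L_0(3.0) + (-4)×L_1(3.0)
P(3.0) = -5.333333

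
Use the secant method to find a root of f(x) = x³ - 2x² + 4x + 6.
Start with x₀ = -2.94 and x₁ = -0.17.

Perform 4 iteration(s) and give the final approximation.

f(x) = x³ - 2x² + 4x + 6
x₀ = -2.94, x₁ = -0.17

Secant formula: x_{n+1} = x_n - f(x_n)(x_n - x_{n-1})/(f(x_n) - f(x_{n-1}))

Iteration 1:
  f(-2.940000) = -48.459384
  f(-0.170000) = 5.257287
  x_2 = -0.170000 - 5.257287×(-0.170000 - (-2.940000))/(5.257287 - (-48.459384))
       = -0.441102
Iteration 2:
  f(-0.170000) = 5.257287
  f(-0.441102) = 3.760626
  x_3 = -0.441102 - 3.760626×(-0.441102 - (-0.170000))/(3.760626 - 5.257287)
       = -1.122293
Iteration 3:
  f(-0.441102) = 3.760626
  f(-1.122293) = -2.421829
  x_4 = -1.122293 - (-2.421829)×(-1.122293 - (-0.441102))/(-2.421829 - 3.760626)
       = -0.855453
Iteration 4:
  f(-1.122293) = -2.421829
  f(-0.855453) = 0.488572
  x_5 = -0.855453 - 0.488572×(-0.855453 - (-1.122293))/(0.488572 - (-2.421829))
       = -0.900247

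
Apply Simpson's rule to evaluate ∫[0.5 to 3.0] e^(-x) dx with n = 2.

f(x) = e^(-x)
a = 0.5, b = 3.0, n = 2
h = (b - a)/n = 1.250000

Simpson's rule: (h/3)[f(x₀) + 4f(x₁) + 2f(x₂) + ... + f(xₙ)]

x_0 = 0.5000, f(x_0) = 0.606531, coefficient = 1
x_1 = 1.7500, f(x_1) = 0.173774, coefficient = 4
x_2 = 3.0000, f(x_2) = 0.049787, coefficient = 1

I ≈ (1.250000/3) × 1.351414 = 0.563089
Exact value: 0.556744
Error: 0.006345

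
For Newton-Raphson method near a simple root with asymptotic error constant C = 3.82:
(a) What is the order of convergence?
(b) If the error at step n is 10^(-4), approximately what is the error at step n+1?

(a) Newton-Raphson has quadratic (order 2) convergence near simple roots.
    This means |e_{n+1}| ≈ C|e_n|².

(b) With |e_n| = 10^(-4) and C = 3.82:
    |e_{n+1}| ≈ 3.82 × (10^(-4))² = 3.82 × 10^(-8)

(a) 2 (quadratic); (b) |e_{n+1}| ≈ 3.820e-08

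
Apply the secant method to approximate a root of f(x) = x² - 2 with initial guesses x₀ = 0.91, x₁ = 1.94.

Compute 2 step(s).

f(x) = x² - 2
x₀ = 0.91, x₁ = 1.94

Secant formula: x_{n+1} = x_n - f(x_n)(x_n - x_{n-1})/(f(x_n) - f(x_{n-1}))

Iteration 1:
  f(0.910000) = -1.171900
  f(1.940000) = 1.763600
  x_2 = 1.940000 - 1.763600×(1.940000 - 0.910000)/(1.763600 - (-1.171900))
       = 1.321193
Iteration 2:
  f(1.940000) = 1.763600
  f(1.321193) = -0.254449
  x_3 = 1.321193 - (-0.254449)×(1.321193 - 1.940000)/(-0.254449 - 1.763600)
       = 1.399216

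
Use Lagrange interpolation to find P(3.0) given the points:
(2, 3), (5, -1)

Lagrange interpolation formula:
P(x) = Σ yᵢ × Lᵢ(x)
where Lᵢ(x) = Π_{j≠i} (x - xⱼ)/(xᵢ - xⱼ)

L_0(3.0) = (3.0 - 5)/(2 - 5) = 0.666667
L_1(3.0) = (3.0 - 2)/(5 - 2) = 0.333333

P(3.0) = 3×L_0(3.0) + (-1)×L_1(3.0)
P(3.0) = 1.666667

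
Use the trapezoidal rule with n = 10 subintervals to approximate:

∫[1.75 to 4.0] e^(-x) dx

f(x) = e^(-x)
a = 1.75, b = 4.0, n = 10
h = (b - a)/n = 0.225000

Trapezoidal rule: (h/2)[f(x₀) + 2f(x₁) + 2f(x₂) + ... + f(xₙ)]

x_0 = 1.7500, f(x_0) = 0.173774, coefficient = 1
x_1 = 1.9750, f(x_1) = 0.138761, coefficient = 2
x_2 = 2.2000, f(x_2) = 0.110803, coefficient = 2
x_3 = 2.4250, f(x_3) = 0.088478, coefficient = 2
x_4 = 2.6500, f(x_4) = 0.070651, coefficient = 2
x_5 = 2.8750, f(x_5) = 0.056416, coefficient = 2
x_6 = 3.1000, f(x_6) = 0.045049, coefficient = 2
x_7 = 3.3250, f(x_7) = 0.035973, coefficient = 2
x_8 = 3.5500, f(x_8) = 0.028725, coefficient = 2
x_9 = 3.7750, f(x_9) = 0.022937, coefficient = 2
x_10 = 4.0000, f(x_10) = 0.018316, coefficient = 1

I ≈ (0.225000/2) × 1.387676 = 0.156114
Exact value: 0.155458
Error: 0.000655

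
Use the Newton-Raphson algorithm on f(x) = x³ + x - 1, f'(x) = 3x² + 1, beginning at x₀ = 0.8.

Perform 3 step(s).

f(x) = x³ + x - 1
f'(x) = 3x² + 1
x₀ = 0.8

Newton-Raphson formula: x_{n+1} = x_n - f(x_n)/f'(x_n)

Iteration 1:
  f(0.800000) = 0.312000
  f'(0.800000) = 2.920000
  x_1 = 0.800000 - 0.312000/2.920000 = 0.693151
Iteration 2:
  f(0.693151) = 0.026180
  f'(0.693151) = 2.441374
  x_2 = 0.693151 - 0.026180/2.441374 = 0.682427
Iteration 3:
  f(0.682427) = 0.000238
  f'(0.682427) = 2.397120
  x_3 = 0.682427 - 0.000238/2.397120 = 0.682328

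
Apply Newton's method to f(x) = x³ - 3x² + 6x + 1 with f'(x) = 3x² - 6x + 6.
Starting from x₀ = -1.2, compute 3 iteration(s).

f(x) = x³ - 3x² + 6x + 1
f'(x) = 3x² - 6x + 6
x₀ = -1.2

Newton-Raphson formula: x_{n+1} = x_n - f(x_n)/f'(x_n)

Iteration 1:
  f(-1.200000) = -12.248000
  f'(-1.200000) = 17.520000
  x_1 = -1.200000 - (-12.248000)/17.520000 = -0.500913
Iteration 2:
  f(-0.500913) = -2.883908
  f'(-0.500913) = 9.758222
  x_2 = -0.500913 - (-2.883908)/9.758222 = -0.205377
Iteration 3:
  f(-0.205377) = -0.367464
  f'(-0.205377) = 7.358801
  x_3 = -0.205377 - (-0.367464)/7.358801 = -0.155442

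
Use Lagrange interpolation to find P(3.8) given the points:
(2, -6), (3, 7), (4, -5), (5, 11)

Lagrange interpolation formula:
P(x) = Σ yᵢ × Lᵢ(x)
where Lᵢ(x) = Π_{j≠i} (x - xⱼ)/(xᵢ - xⱼ)

L_0(3.8) = (3.8 - 3)/(2 - 3) × (3.8 - 4)/(2 - 4) × (3.8 - 5)/(2 - 5) = -0.032000
L_1(3.8) = (3.8 - 2)/(3 - 2) × (3.8 - 4)/(3 - 4) × (3.8 - 5)/(3 - 5) = 0.216000
L_2(3.8) = (3.8 - 2)/(4 - 2) × (3.8 - 3)/(4 - 3) × (3.8 - 5)/(4 - 5) = 0.864000
L_3(3.8) = (3.8 - 2)/(5 - 2) × (3.8 - 3)/(5 - 3) × (3.8 - 4)/(5 - 4) = -0.048000

P(3.8) = (-6)×L_0(3.8) + 7×L_1(3.8) + (-5)×L_2(3.8) + 11×L_3(3.8)
P(3.8) = -3.144000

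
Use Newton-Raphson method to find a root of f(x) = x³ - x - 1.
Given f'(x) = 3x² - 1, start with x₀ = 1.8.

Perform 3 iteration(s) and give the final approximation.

f(x) = x³ - x - 1
f'(x) = 3x² - 1
x₀ = 1.8

Newton-Raphson formula: x_{n+1} = x_n - f(x_n)/f'(x_n)

Iteration 1:
  f(1.800000) = 3.032000
  f'(1.800000) = 8.720000
  x_1 = 1.800000 - 3.032000/8.720000 = 1.452294
Iteration 2:
  f(1.452294) = 0.610821
  f'(1.452294) = 5.327470
  x_2 = 1.452294 - 0.610821/5.327470 = 1.337639
Iteration 3:
  f(1.337639) = 0.055767
  f'(1.337639) = 4.367831
  x_3 = 1.337639 - 0.055767/4.367831 = 1.324871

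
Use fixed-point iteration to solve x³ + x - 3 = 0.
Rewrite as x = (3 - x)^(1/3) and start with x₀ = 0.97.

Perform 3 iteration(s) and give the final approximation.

Equation: x³ + x - 3 = 0
Fixed-point form: x = (3 - x)^(1/3)
x₀ = 0.97

x_1 = g(0.970000) = 1.266189
x_2 = g(1.266189) = 1.201344
x_3 = g(1.201344) = 1.216138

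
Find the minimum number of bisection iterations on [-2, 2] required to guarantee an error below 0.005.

We need (b-a)/2^n ≤ 0.005
(2 - (-2))/2^n ≤ 0.005
4/2^n ≤ 0.005
2^n ≥ 800
n ≥ log₂(800) = 9.64
n ≥ 10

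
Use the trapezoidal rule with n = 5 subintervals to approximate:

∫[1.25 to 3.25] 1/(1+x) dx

f(x) = 1/(1+x)
a = 1.25, b = 3.25, n = 5
h = (b - a)/n = 0.400000

Trapezoidal rule: (h/2)[f(x₀) + 2f(x₁) + 2f(x₂) + ... + f(xₙ)]

x_0 = 1.2500, f(x_0) = 0.444444, coefficient = 1
x_1 = 1.6500, f(x_1) = 0.377358, coefficient = 2
x_2 = 2.0500, f(x_2) = 0.327869, coefficient = 2
x_3 = 2.4500, f(x_3) = 0.289855, coefficient = 2
x_4 = 2.8500, f(x_4) = 0.259740, coefficient = 2
x_5 = 3.2500, f(x_5) = 0.235294, coefficient = 1

I ≈ (0.400000/2) × 3.189384 = 0.637877
Exact value: 0.635989
Error: 0.001888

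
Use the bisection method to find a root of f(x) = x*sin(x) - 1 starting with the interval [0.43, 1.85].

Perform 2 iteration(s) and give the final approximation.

f(x) = x*sin(x) - 1
Initial interval: [0.43, 1.85]

Iteration 1:
  c_1 = (0.430000 + 1.850000)/2 = 1.140000
  f(c_1) = f(1.140000) = 0.035842
  f(a) × f(c) < 0, new interval: [0.430000, 1.140000]
Iteration 2:
  c_2 = (0.430000 + 1.140000)/2 = 0.785000
  f(c_2) = f(0.785000) = -0.445142
  f(a) × f(c) ≥ 0, new interval: [0.785000, 1.140000]

After 2 iteration(s), the approximation is c_2 = 0.785000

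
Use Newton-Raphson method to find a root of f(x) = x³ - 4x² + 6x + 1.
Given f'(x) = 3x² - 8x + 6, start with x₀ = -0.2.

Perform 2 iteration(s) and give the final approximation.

f(x) = x³ - 4x² + 6x + 1
f'(x) = 3x² - 8x + 6
x₀ = -0.2

Newton-Raphson formula: x_{n+1} = x_n - f(x_n)/f'(x_n)

Iteration 1:
  f(-0.200000) = -0.368000
  f'(-0.200000) = 7.720000
  x_1 = -0.200000 - (-0.368000)/7.720000 = -0.152332
Iteration 2:
  f(-0.152332) = -0.010344
  f'(-0.152332) = 7.288268
  x_2 = -0.152332 - (-0.010344)/7.288268 = -0.150912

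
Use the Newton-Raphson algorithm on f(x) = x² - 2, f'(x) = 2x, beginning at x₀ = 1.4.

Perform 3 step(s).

f(x) = x² - 2
f'(x) = 2x
x₀ = 1.4

Newton-Raphson formula: x_{n+1} = x_n - f(x_n)/f'(x_n)

Iteration 1:
  f(1.400000) = -0.040000
  f'(1.400000) = 2.800000
  x_1 = 1.400000 - (-0.040000)/2.800000 = 1.414286
Iteration 2:
  f(1.414286) = 0.000204
  f'(1.414286) = 2.828571
  x_2 = 1.414286 - 0.000204/2.828571 = 1.414214
Iteration 3:
  f(1.414214) = 0.000000
  f'(1.414214) = 2.828427
  x_3 = 1.414214 - 0.000000/2.828427 = 1.414214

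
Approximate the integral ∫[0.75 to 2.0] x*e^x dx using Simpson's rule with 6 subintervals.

f(x) = x*e^x
a = 0.75, b = 2.0, n = 6
h = (b - a)/n = 0.208333

Simpson's rule: (h/3)[f(x₀) + 4f(x₁) + 2f(x₂) + ... + f(xₙ)]

x_0 = 0.7500, f(x_0) = 1.587750, coefficient = 1
x_1 = 0.9583, f(x_1) = 2.498708, coefficient = 4
x_2 = 1.1667, f(x_2) = 3.746482, coefficient = 2
x_3 = 1.3750, f(x_3) = 5.438230, coefficient = 4
x_4 = 1.5833, f(x_4) = 7.712679, coefficient = 2
x_5 = 1.7917, f(x_5) = 10.749002, coefficient = 4
x_6 = 2.0000, f(x_6) = 14.778112, coefficient = 1

I ≈ (0.208333/3) × 114.027949 = 7.918608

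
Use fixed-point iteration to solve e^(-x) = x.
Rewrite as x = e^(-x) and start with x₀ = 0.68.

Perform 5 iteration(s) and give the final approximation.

Equation: e^(-x) = x
Fixed-point form: x = e^(-x)
x₀ = 0.68

x_1 = g(0.680000) = 0.506617
x_2 = g(0.506617) = 0.602531
x_3 = g(0.602531) = 0.547425
x_4 = g(0.547425) = 0.578438
x_5 = g(0.578438) = 0.560774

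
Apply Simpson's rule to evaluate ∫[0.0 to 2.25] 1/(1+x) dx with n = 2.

f(x) = 1/(1+x)
a = 0.0, b = 2.25, n = 2
h = (b - a)/n = 1.125000

Simpson's rule: (h/3)[f(x₀) + 4f(x₁) + 2f(x₂) + ... + f(xₙ)]

x_0 = 0.0000, f(x_0) = 1.000000, coefficient = 1
x_1 = 1.1250, f(x_1) = 0.470588, coefficient = 4
x_2 = 2.2500, f(x_2) = 0.307692, coefficient = 1

I ≈ (1.125000/3) × 3.190045 = 1.196267
Exact value: 1.178655
Error: 0.017612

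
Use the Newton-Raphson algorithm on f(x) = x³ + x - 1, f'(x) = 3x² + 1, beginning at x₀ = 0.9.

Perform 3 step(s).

f(x) = x³ + x - 1
f'(x) = 3x² + 1
x₀ = 0.9

Newton-Raphson formula: x_{n+1} = x_n - f(x_n)/f'(x_n)

Iteration 1:
  f(0.900000) = 0.629000
  f'(0.900000) = 3.430000
  x_1 = 0.900000 - 0.629000/3.430000 = 0.716618
Iteration 2:
  f(0.716618) = 0.084631
  f'(0.716618) = 2.540624
  x_2 = 0.716618 - 0.084631/2.540624 = 0.683307
Iteration 3:
  f(0.683307) = 0.002349
  f'(0.683307) = 2.400725
  x_3 = 0.683307 - 0.002349/2.400725 = 0.682329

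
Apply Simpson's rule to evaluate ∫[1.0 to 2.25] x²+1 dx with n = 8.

f(x) = x²+1
a = 1.0, b = 2.25, n = 8
h = (b - a)/n = 0.156250

Simpson's rule: (h/3)[f(x₀) + 4f(x₁) + 2f(x₂) + ... + f(xₙ)]

x_0 = 1.0000, f(x_0) = 2.000000, coefficient = 1
x_1 = 1.1562, f(x_1) = 2.336914, coefficient = 4
x_2 = 1.3125, f(x_2) = 2.722656, coefficient = 2
x_3 = 1.4688, f(x_3) = 3.157227, coefficient = 4
x_4 = 1.6250, f(x_4) = 3.640625, coefficient = 2
x_5 = 1.7812, f(x_5) = 4.172852, coefficient = 4
x_6 = 1.9375, f(x_6) = 4.753906, coefficient = 2
x_7 = 2.0938, f(x_7) = 5.383789, coefficient = 4
x_8 = 2.2500, f(x_8) = 6.062500, coefficient = 1

I ≈ (0.156250/3) × 90.500000 = 4.713542
Exact value: 4.713542
Error: 0.000000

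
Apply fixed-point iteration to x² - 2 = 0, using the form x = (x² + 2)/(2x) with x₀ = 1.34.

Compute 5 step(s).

Equation: x² - 2 = 0
Fixed-point form: x = (x² + 2)/(2x)
x₀ = 1.34

x_1 = g(1.340000) = 1.416269
x_2 = g(1.416269) = 1.414215
x_3 = g(1.414215) = 1.414214
x_4 = g(1.414214) = 1.414214
x_5 = g(1.414214) = 1.414214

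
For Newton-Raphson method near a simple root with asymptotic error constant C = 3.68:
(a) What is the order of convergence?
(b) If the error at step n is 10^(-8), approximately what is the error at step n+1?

(a) Newton-Raphson has quadratic (order 2) convergence near simple roots.
    This means |e_{n+1}| ≈ C|e_n|².

(b) With |e_n| = 10^(-8) and C = 3.68:
    |e_{n+1}| ≈ 3.68 × (10^(-8))² = 3.68 × 10^(-16)

(a) 2 (quadratic); (b) |e_{n+1}| ≈ 3.680e-16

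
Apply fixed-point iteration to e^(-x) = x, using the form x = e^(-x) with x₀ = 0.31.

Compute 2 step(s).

Equation: e^(-x) = x
Fixed-point form: x = e^(-x)
x₀ = 0.31

x_1 = g(0.310000) = 0.733447
x_2 = g(0.733447) = 0.480251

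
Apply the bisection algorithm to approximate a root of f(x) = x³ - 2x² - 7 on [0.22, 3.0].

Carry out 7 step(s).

f(x) = x³ - 2x² - 7
Initial interval: [0.22, 3.0]

Iteration 1:
  c_1 = (0.220000 + 3.000000)/2 = 1.610000
  f(c_1) = f(1.610000) = -8.010919
  f(a) × f(c) ≥ 0, new interval: [1.610000, 3.000000]
Iteration 2:
  c_2 = (1.610000 + 3.000000)/2 = 2.305000
  f(c_2) = f(2.305000) = -5.379527
  f(a) × f(c) ≥ 0, new interval: [2.305000, 3.000000]
Iteration 3:
  c_3 = (2.305000 + 3.000000)/2 = 2.652500
  f(c_3) = f(2.652500) = -2.409169
  f(a) × f(c) ≥ 0, new interval: [2.652500, 3.000000]
Iteration 4:
  c_4 = (2.652500 + 3.000000)/2 = 2.826250
  f(c_4) = f(2.826250) = -0.400172
  f(a) × f(c) ≥ 0, new interval: [2.826250, 3.000000]
Iteration 5:
  c_5 = (2.826250 + 3.000000)/2 = 2.913125
  f(c_5) = f(2.913125) = 0.749050
  f(a) × f(c) < 0, new interval: [2.826250, 2.913125]
Iteration 6:
  c_6 = (2.826250 + 2.913125)/2 = 2.869687
  f(c_6) = f(2.869687) = 0.161969
  f(a) × f(c) < 0, new interval: [2.826250, 2.869687]
Iteration 7:
  c_7 = (2.826250 + 2.869687)/2 = 2.847969
  f(c_7) = f(2.847969) = -0.122188
  f(a) × f(c) ≥ 0, new interval: [2.847969, 2.869687]

After 7 iteration(s), the approximation is c_7 = 2.847969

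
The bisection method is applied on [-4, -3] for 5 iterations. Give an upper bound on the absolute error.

Bisection error bound: |error| ≤ (b-a)/2^n
|error| ≤ (-3 - (-4))/2^5 = 1/2^5
|error| ≤ 0.0312500000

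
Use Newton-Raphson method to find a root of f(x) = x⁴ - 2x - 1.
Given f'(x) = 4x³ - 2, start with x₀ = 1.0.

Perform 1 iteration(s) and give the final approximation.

f(x) = x⁴ - 2x - 1
f'(x) = 4x³ - 2
x₀ = 1.0

Newton-Raphson formula: x_{n+1} = x_n - f(x_n)/f'(x_n)

Iteration 1:
  f(1.000000) = -2.000000
  f'(1.000000) = 2.000000
  x_1 = 1.000000 - (-2.000000)/2.000000 = 2.000000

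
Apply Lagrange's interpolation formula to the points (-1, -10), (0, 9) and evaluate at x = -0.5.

Lagrange interpolation formula:
P(x) = Σ yᵢ × Lᵢ(x)
where Lᵢ(x) = Π_{j≠i} (x - xⱼ)/(xᵢ - xⱼ)

L_0(-0.5) = (-0.5 - 0)/(-1 - 0) = 0.500000
L_1(-0.5) = (-0.5 - (-1))/(0 - (-1)) = 0.500000

P(-0.5) = (-10)×L_0(-0.5) + 9×L_1(-0.5)
P(-0.5) = -0.500000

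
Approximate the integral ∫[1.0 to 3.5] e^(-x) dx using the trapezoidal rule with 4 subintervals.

f(x) = e^(-x)
a = 1.0, b = 3.5, n = 4
h = (b - a)/n = 0.625000

Trapezoidal rule: (h/2)[f(x₀) + 2f(x₁) + 2f(x₂) + ... + f(xₙ)]

x_0 = 1.0000, f(x_0) = 0.367879, coefficient = 1
x_1 = 1.6250, f(x_1) = 0.196912, coefficient = 2
x_2 = 2.2500, f(x_2) = 0.105399, coefficient = 2
x_3 = 2.8750, f(x_3) = 0.056416, coefficient = 2
x_4 = 3.5000, f(x_4) = 0.030197, coefficient = 1

I ≈ (0.625000/2) × 1.115531 = 0.348603
Exact value: 0.337682
Error: 0.010921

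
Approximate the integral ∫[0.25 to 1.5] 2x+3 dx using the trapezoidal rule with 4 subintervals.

f(x) = 2x+3
a = 0.25, b = 1.5, n = 4
h = (b - a)/n = 0.312500

Trapezoidal rule: (h/2)[f(x₀) + 2f(x₁) + 2f(x₂) + ... + f(xₙ)]

x_0 = 0.2500, f(x_0) = 3.500000, coefficient = 1
x_1 = 0.5625, f(x_1) = 4.125000, coefficient = 2
x_2 = 0.8750, f(x_2) = 4.750000, coefficient = 2
x_3 = 1.1875, f(x_3) = 5.375000, coefficient = 2
x_4 = 1.5000, f(x_4) = 6.000000, coefficient = 1

I ≈ (0.312500/2) × 38.000000 = 5.937500
Exact value: 5.937500
Error: 0.000000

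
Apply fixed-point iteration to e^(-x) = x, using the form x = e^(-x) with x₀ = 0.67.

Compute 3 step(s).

Equation: e^(-x) = x
Fixed-point form: x = e^(-x)
x₀ = 0.67

x_1 = g(0.670000) = 0.511709
x_2 = g(0.511709) = 0.599470
x_3 = g(0.599470) = 0.549102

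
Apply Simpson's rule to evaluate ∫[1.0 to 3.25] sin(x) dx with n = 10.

f(x) = sin(x)
a = 1.0, b = 3.25, n = 10
h = (b - a)/n = 0.225000

Simpson's rule: (h/3)[f(x₀) + 4f(x₁) + 2f(x₂) + ... + f(xₙ)]

x_0 = 1.0000, f(x_0) = 0.841471, coefficient = 1
x_1 = 1.2250, f(x_1) = 0.940806, coefficient = 4
x_2 = 1.4500, f(x_2) = 0.992713, coefficient = 2
x_3 = 1.6750, f(x_3) = 0.994576, coefficient = 4
x_4 = 1.9000, f(x_4) = 0.946300, coefficient = 2
x_5 = 2.1250, f(x_5) = 0.850320, coefficient = 4
x_6 = 2.3500, f(x_6) = 0.711473, coefficient = 2
x_7 = 2.5750, f(x_7) = 0.536760, coefficient = 4
x_8 = 2.8000, f(x_8) = 0.334988, coefficient = 2
x_9 = 3.0250, f(x_9) = 0.116329, coefficient = 4
x_10 = 3.2500, f(x_10) = -0.108195, coefficient = 1

I ≈ (0.225000/3) × 20.459386 = 1.534454
Exact value: 1.534432
Error: 0.000022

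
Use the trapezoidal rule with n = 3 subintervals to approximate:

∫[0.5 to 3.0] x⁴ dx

f(x) = x⁴
a = 0.5, b = 3.0, n = 3
h = (b - a)/n = 0.833333

Trapezoidal rule: (h/2)[f(x₀) + 2f(x₁) + 2f(x₂) + ... + f(xₙ)]

x_0 = 0.5000, f(x_0) = 0.062500, coefficient = 1
x_1 = 1.3333, f(x_1) = 3.160494, coefficient = 2
x_2 = 2.1667, f(x_2) = 22.037809, coefficient = 2
x_3 = 3.0000, f(x_3) = 81.000000, coefficient = 1

I ≈ (0.833333/2) × 131.459105 = 54.774627
Exact value: 48.593750
Error: 6.180877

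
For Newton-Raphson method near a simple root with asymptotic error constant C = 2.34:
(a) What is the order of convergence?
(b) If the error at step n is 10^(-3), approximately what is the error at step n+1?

(a) Newton-Raphson has quadratic (order 2) convergence near simple roots.
    This means |e_{n+1}| ≈ C|e_n|².

(b) With |e_n| = 10^(-3) and C = 2.34:
    |e_{n+1}| ≈ 2.34 × (10^(-3))² = 2.34 × 10^(-6)

(a) 2 (quadratic); (b) |e_{n+1}| ≈ 2.340e-06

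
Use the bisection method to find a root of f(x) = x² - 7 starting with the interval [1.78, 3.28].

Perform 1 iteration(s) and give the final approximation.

f(x) = x² - 7
Initial interval: [1.78, 3.28]

Iteration 1:
  c_1 = (1.780000 + 3.280000)/2 = 2.530000
  f(c_1) = f(2.530000) = -0.599100
  f(a) × f(c) ≥ 0, new interval: [2.530000, 3.280000]

After 1 iteration(s), the approximation is c_1 = 2.530000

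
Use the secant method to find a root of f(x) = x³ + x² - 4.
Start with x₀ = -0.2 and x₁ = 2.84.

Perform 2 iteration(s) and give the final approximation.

f(x) = x³ + x² - 4
x₀ = -0.2, x₁ = 2.84

Secant formula: x_{n+1} = x_n - f(x_n)(x_n - x_{n-1})/(f(x_n) - f(x_{n-1}))

Iteration 1:
  f(-0.200000) = -3.968000
  f(2.840000) = 26.971904
  x_2 = 2.840000 - 26.971904×(2.840000 - (-0.200000))/(26.971904 - (-3.968000))
       = 0.189876
Iteration 2:
  f(2.840000) = 26.971904
  f(0.189876) = -3.957102
  x_3 = 0.189876 - (-3.957102)×(0.189876 - 2.840000)/(-3.957102 - 26.971904)
       = 0.528937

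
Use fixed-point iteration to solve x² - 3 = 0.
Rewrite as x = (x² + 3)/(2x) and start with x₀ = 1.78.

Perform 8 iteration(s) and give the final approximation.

Equation: x² - 3 = 0
Fixed-point form: x = (x² + 3)/(2x)
x₀ = 1.78

x_1 = g(1.780000) = 1.732697
x_2 = g(1.732697) = 1.732051
x_3 = g(1.732051) = 1.732051
x_4 = g(1.732051) = 1.732051
x_5 = g(1.732051) = 1.732051
x_6 = g(1.732051) = 1.732051
x_7 = g(1.732051) = 1.732051
x_8 = g(1.732051) = 1.732051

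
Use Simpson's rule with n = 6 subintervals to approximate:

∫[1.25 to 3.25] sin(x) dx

f(x) = sin(x)
a = 1.25, b = 3.25, n = 6
h = (b - a)/n = 0.333333

Simpson's rule: (h/3)[f(x₀) + 4f(x₁) + 2f(x₂) + ... + f(xₙ)]

x_0 = 1.2500, f(x_0) = 0.948985, coefficient = 1
x_1 = 1.5833, f(x_1) = 0.999921, coefficient = 4
x_2 = 1.9167, f(x_2) = 0.940781, coefficient = 2
x_3 = 2.2500, f(x_3) = 0.778073, coefficient = 4
x_4 = 2.5833, f(x_4) = 0.529711, coefficient = 2
x_5 = 2.9167, f(x_5) = 0.223034, coefficient = 4
x_6 = 3.2500, f(x_6) = -0.108195, coefficient = 1

I ≈ (0.333333/3) × 11.785887 = 1.309543
Exact value: 1.309452
Error: 0.000091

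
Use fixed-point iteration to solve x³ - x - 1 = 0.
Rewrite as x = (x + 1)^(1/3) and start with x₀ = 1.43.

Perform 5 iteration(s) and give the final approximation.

Equation: x³ - x - 1 = 0
Fixed-point form: x = (x + 1)^(1/3)
x₀ = 1.43

x_1 = g(1.430000) = 1.344421
x_2 = g(1.344421) = 1.328450
x_3 = g(1.328450) = 1.325426
x_4 = g(1.325426) = 1.324853
x_5 = g(1.324853) = 1.324744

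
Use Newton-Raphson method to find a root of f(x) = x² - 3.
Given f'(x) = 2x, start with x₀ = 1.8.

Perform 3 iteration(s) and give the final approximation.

f(x) = x² - 3
f'(x) = 2x
x₀ = 1.8

Newton-Raphson formula: x_{n+1} = x_n - f(x_n)/f'(x_n)

Iteration 1:
  f(1.800000) = 0.240000
  f'(1.800000) = 3.600000
  x_1 = 1.800000 - 0.240000/3.600000 = 1.733333
Iteration 2:
  f(1.733333) = 0.004444
  f'(1.733333) = 3.466667
  x_2 = 1.733333 - 0.004444/3.466667 = 1.732051
Iteration 3:
  f(1.732051) = 0.000002
  f'(1.732051) = 3.464103
  x_3 = 1.732051 - 0.000002/3.464103 = 1.732051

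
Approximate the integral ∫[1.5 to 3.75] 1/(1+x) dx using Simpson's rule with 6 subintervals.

f(x) = 1/(1+x)
a = 1.5, b = 3.75, n = 6
h = (b - a)/n = 0.375000

Simpson's rule: (h/3)[f(x₀) + 4f(x₁) + 2f(x₂) + ... + f(xₙ)]

x_0 = 1.5000, f(x_0) = 0.400000, coefficient = 1
x_1 = 1.8750, f(x_1) = 0.347826, coefficient = 4
x_2 = 2.2500, f(x_2) = 0.307692, coefficient = 2
x_3 = 2.6250, f(x_3) = 0.275862, coefficient = 4
x_4 = 3.0000, f(x_4) = 0.250000, coefficient = 2
x_5 = 3.3750, f(x_5) = 0.228571, coefficient = 4
x_6 = 3.7500, f(x_6) = 0.210526, coefficient = 1

I ≈ (0.375000/3) × 5.134949 = 0.641869
Exact value: 0.641854
Error: 0.000015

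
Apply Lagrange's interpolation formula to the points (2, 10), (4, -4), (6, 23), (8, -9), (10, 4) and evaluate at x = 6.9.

Lagrange interpolation formula:
P(x) = Σ yᵢ × Lᵢ(x)
where Lᵢ(x) = Π_{j≠i} (x - xⱼ)/(xᵢ - xⱼ)

L_0(6.9) = (6.9 - 4)/(2 - 4) × (6.9 - 6)/(2 - 6) × (6.9 - 8)/(2 - 8) × (6.9 - 10)/(2 - 10) = 0.023177
L_1(6.9) = (6.9 - 2)/(4 - 2) × (6.9 - 6)/(4 - 6) × (6.9 - 8)/(4 - 8) × (6.9 - 10)/(4 - 10) = -0.156647
L_2(6.9) = (6.9 - 2)/(6 - 2) × (6.9 - 4)/(6 - 4) × (6.9 - 8)/(6 - 8) × (6.9 - 10)/(6 - 10) = 0.757127
L_3(6.9) = (6.9 - 2)/(8 - 2) × (6.9 - 4)/(8 - 4) × (6.9 - 6)/(8 - 6) × (6.9 - 10)/(8 - 10) = 0.412978
L_4(6.9) = (6.9 - 2)/(10 - 2) × (6.9 - 4)/(10 - 4) × (6.9 - 6)/(10 - 6) × (6.9 - 8)/(10 - 8) = -0.036635

P(6.9) = 10×L_0(6.9) + (-4)×L_1(6.9) + 23×L_2(6.9) + (-9)×L_3(6.9) + 4×L_4(6.9)
P(6.9) = 14.408928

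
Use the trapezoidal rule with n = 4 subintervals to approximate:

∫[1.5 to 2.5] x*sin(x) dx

f(x) = x*sin(x)
a = 1.5, b = 2.5, n = 4
h = (b - a)/n = 0.250000

Trapezoidal rule: (h/2)[f(x₀) + 2f(x₁) + 2f(x₂) + ... + f(xₙ)]

x_0 = 1.5000, f(x_0) = 1.496242, coefficient = 1
x_1 = 1.7500, f(x_1) = 1.721975, coefficient = 2
x_2 = 2.0000, f(x_2) = 1.818595, coefficient = 2
x_3 = 2.2500, f(x_3) = 1.750665, coefficient = 2
x_4 = 2.5000, f(x_4) = 1.496180, coefficient = 1

I ≈ (0.250000/2) × 13.574893 = 1.696862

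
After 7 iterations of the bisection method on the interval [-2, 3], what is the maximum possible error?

Bisection error bound: |error| ≤ (b-a)/2^n
|error| ≤ (3 - (-2))/2^7 = 5/2^7
|error| ≤ 0.0390625000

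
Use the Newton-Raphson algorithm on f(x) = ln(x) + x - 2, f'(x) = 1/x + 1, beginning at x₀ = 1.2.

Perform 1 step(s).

f(x) = ln(x) + x - 2
f'(x) = 1/x + 1
x₀ = 1.2

Newton-Raphson formula: x_{n+1} = x_n - f(x_n)/f'(x_n)

Iteration 1:
  f(1.200000) = -0.617678
  f'(1.200000) = 1.833333
  x_1 = 1.200000 - (-0.617678)/1.833333 = 1.536916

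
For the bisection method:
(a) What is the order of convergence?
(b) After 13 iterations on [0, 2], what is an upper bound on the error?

(a) Bisection has linear (order 1) convergence; the error is halved each step.

(b) Error bound = (b-a)/2^n = (2 - 0)/2^{13}
    = 2/2^{13}

(a) 1 (linear); (b) error ≤ 2.44e-04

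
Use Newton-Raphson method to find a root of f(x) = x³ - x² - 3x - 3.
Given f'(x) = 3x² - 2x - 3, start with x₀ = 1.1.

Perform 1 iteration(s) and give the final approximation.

f(x) = x³ - x² - 3x - 3
f'(x) = 3x² - 2x - 3
x₀ = 1.1

Newton-Raphson formula: x_{n+1} = x_n - f(x_n)/f'(x_n)

Iteration 1:
  f(1.100000) = -6.179000
  f'(1.100000) = -1.570000
  x_1 = 1.100000 - (-6.179000)/(-1.570000) = -2.835669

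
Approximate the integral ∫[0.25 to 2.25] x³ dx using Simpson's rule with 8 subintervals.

f(x) = x³
a = 0.25, b = 2.25, n = 8
h = (b - a)/n = 0.250000

Simpson's rule: (h/3)[f(x₀) + 4f(x₁) + 2f(x₂) + ... + f(xₙ)]

x_0 = 0.2500, f(x_0) = 0.015625, coefficient = 1
x_1 = 0.5000, f(x_1) = 0.125000, coefficient = 4
x_2 = 0.7500, f(x_2) = 0.421875, coefficient = 2
x_3 = 1.0000, f(x_3) = 1.000000, coefficient = 4
x_4 = 1.2500, f(x_4) = 1.953125, coefficient = 2
x_5 = 1.5000, f(x_5) = 3.375000, coefficient = 4
x_6 = 1.7500, f(x_6) = 5.359375, coefficient = 2
x_7 = 2.0000, f(x_7) = 8.000000, coefficient = 4
x_8 = 2.2500, f(x_8) = 11.390625, coefficient = 1

I ≈ (0.250000/3) × 76.875000 = 6.406250
Exact value: 6.406250
Error: 0.000000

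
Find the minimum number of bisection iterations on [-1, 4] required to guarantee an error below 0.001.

We need (b-a)/2^n ≤ 0.001
(4 - (-1))/2^n ≤ 0.001
5/2^n ≤ 0.001
2^n ≥ 5000
n ≥ log₂(5000) = 12.29
n ≥ 13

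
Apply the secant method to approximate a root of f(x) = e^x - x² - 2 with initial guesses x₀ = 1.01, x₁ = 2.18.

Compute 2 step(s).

f(x) = e^x - x² - 2
x₀ = 1.01, x₁ = 2.18

Secant formula: x_{n+1} = x_n - f(x_n)(x_n - x_{n-1})/(f(x_n) - f(x_{n-1}))

Iteration 1:
  f(1.010000) = -0.274499
  f(2.180000) = 2.093906
  x_2 = 2.180000 - 2.093906×(2.180000 - 1.010000)/(2.093906 - (-0.274499))
       = 1.145603
Iteration 2:
  f(2.180000) = 2.093906
  f(1.145603) = -0.168069
  x_3 = 1.145603 - (-0.168069)×(1.145603 - 2.180000)/(-0.168069 - 2.093906)
       = 1.222461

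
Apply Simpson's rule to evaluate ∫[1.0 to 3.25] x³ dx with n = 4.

f(x) = x³
a = 1.0, b = 3.25, n = 4
h = (b - a)/n = 0.562500

Simpson's rule: (h/3)[f(x₀) + 4f(x₁) + 2f(x₂) + ... + f(xₙ)]

x_0 = 1.0000, f(x_0) = 1.000000, coefficient = 1
x_1 = 1.5625, f(x_1) = 3.814697, coefficient = 4
x_2 = 2.1250, f(x_2) = 9.595703, coefficient = 2
x_3 = 2.6875, f(x_3) = 19.410889, coefficient = 4
x_4 = 3.2500, f(x_4) = 34.328125, coefficient = 1

I ≈ (0.562500/3) × 147.421875 = 27.641602
Exact value: 27.641602
Error: 0.000000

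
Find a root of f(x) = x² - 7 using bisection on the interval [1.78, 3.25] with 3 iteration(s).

f(x) = x² - 7
Initial interval: [1.78, 3.25]

Iteration 1:
  c_1 = (1.780000 + 3.250000)/2 = 2.515000
  f(c_1) = f(2.515000) = -0.674775
  f(a) × f(c) ≥ 0, new interval: [2.515000, 3.250000]
Iteration 2:
  c_2 = (2.515000 + 3.250000)/2 = 2.882500
  f(c_2) = f(2.882500) = 1.308806
  f(a) × f(c) < 0, new interval: [2.515000, 2.882500]
Iteration 3:
  c_3 = (2.515000 + 2.882500)/2 = 2.698750
  f(c_3) = f(2.698750) = 0.283252
  f(a) × f(c) < 0, new interval: [2.515000, 2.698750]

After 3 iteration(s), the approximation is c_3 = 2.698750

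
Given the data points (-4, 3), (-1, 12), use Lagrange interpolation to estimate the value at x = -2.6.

Lagrange interpolation formula:
P(x) = Σ yᵢ × Lᵢ(x)
where Lᵢ(x) = Π_{j≠i} (x - xⱼ)/(xᵢ - xⱼ)

L_0(-2.6) = (-2.6 - (-1))/(-4 - (-1)) = 0.533333
L_1(-2.6) = (-2.6 - (-4))/(-1 - (-4)) = 0.466667

P(-2.6) = 3×L_0(-2.6) + 12×L_1(-2.6)
P(-2.6) = 7.200000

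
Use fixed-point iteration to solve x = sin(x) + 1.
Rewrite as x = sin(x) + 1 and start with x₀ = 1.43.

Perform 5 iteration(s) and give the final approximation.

Equation: x = sin(x) + 1
Fixed-point form: x = sin(x) + 1
x₀ = 1.43

x_1 = g(1.430000) = 1.990105
x_2 = g(1.990105) = 1.913371
x_3 = g(1.913371) = 1.941893
x_4 = g(1.941893) = 1.931930
x_5 = g(1.931930) = 1.935497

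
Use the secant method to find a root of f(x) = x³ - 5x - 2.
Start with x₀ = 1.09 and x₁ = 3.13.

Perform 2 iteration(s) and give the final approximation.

f(x) = x³ - 5x - 2
x₀ = 1.09, x₁ = 3.13

Secant formula: x_{n+1} = x_n - f(x_n)(x_n - x_{n-1})/(f(x_n) - f(x_{n-1}))

Iteration 1:
  f(1.090000) = -6.154971
  f(3.130000) = 13.014297
  x_2 = 3.130000 - 13.014297×(3.130000 - 1.090000)/(13.014297 - (-6.154971))
       = 1.745014
Iteration 2:
  f(3.130000) = 13.014297
  f(1.745014) = -5.411373
  x_3 = 1.745014 - (-5.411373)×(1.745014 - 3.130000)/(-5.411373 - 13.014297)
       = 2.151766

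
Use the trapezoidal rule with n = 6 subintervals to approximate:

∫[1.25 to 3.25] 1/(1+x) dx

f(x) = 1/(1+x)
a = 1.25, b = 3.25, n = 6
h = (b - a)/n = 0.333333

Trapezoidal rule: (h/2)[f(x₀) + 2f(x₁) + 2f(x₂) + ... + f(xₙ)]

x_0 = 1.2500, f(x_0) = 0.444444, coefficient = 1
x_1 = 1.5833, f(x_1) = 0.387097, coefficient = 2
x_2 = 1.9167, f(x_2) = 0.342857, coefficient = 2
x_3 = 2.2500, f(x_3) = 0.307692, coefficient = 2
x_4 = 2.5833, f(x_4) = 0.279070, coefficient = 2
x_5 = 2.9167, f(x_5) = 0.255319, coefficient = 2
x_6 = 3.2500, f(x_6) = 0.235294, coefficient = 1

I ≈ (0.333333/2) × 3.823809 = 0.637301
Exact value: 0.635989
Error: 0.001313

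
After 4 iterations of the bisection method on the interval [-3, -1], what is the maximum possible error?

Bisection error bound: |error| ≤ (b-a)/2^n
|error| ≤ (-1 - (-3))/2^4 = 2/2^4
|error| ≤ 0.1250000000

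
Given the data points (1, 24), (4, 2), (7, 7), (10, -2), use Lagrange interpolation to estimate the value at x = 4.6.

Lagrange interpolation formula:
P(x) = Σ yᵢ × Lᵢ(x)
where Lᵢ(x) = Π_{j≠i} (x - xⱼ)/(xᵢ - xⱼ)

L_0(4.6) = (4.6 - 4)/(1 - 4) × (4.6 - 7)/(1 - 7) × (4.6 - 10)/(1 - 10) = -0.048000
L_1(4.6) = (4.6 - 1)/(4 - 1) × (4.6 - 7)/(4 - 7) × (4.6 - 10)/(4 - 10) = 0.864000
L_2(4.6) = (4.6 - 1)/(7 - 1) × (4.6 - 4)/(7 - 4) × (4.6 - 10)/(7 - 10) = 0.216000
L_3(4.6) = (4.6 - 1)/(10 - 1) × (4.6 - 4)/(10 - 4) × (4.6 - 7)/(10 - 7) = -0.032000

P(4.6) = 24×L_0(4.6) + 2×L_1(4.6) + 7×L_2(4.6) + (-2)×L_3(4.6)
P(4.6) = 2.152000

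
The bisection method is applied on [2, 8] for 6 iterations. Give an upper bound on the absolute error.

Bisection error bound: |error| ≤ (b-a)/2^n
|error| ≤ (8 - 2)/2^6 = 6/2^6
|error| ≤ 0.0937500000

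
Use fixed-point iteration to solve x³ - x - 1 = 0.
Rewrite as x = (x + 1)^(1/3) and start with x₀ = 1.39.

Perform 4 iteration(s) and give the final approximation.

Equation: x³ - x - 1 = 0
Fixed-point form: x = (x + 1)^(1/3)
x₀ = 1.39

x_1 = g(1.390000) = 1.337004
x_2 = g(1.337004) = 1.327048
x_3 = g(1.327048) = 1.325160
x_4 = g(1.325160) = 1.324802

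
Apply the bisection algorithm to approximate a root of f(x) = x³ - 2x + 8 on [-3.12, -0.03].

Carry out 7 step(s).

f(x) = x³ - 2x + 8
Initial interval: [-3.12, -0.03]

Iteration 1:
  c_1 = (-3.120000 + (-0.030000))/2 = -1.575000
  f(c_1) = f(-1.575000) = 7.243016
  f(a) × f(c) < 0, new interval: [-3.120000, -1.575000]
Iteration 2:
  c_2 = (-3.120000 + (-1.575000))/2 = -2.347500
  f(c_2) = f(-2.347500) = -0.241500
  f(a) × f(c) ≥ 0, new interval: [-2.347500, -1.575000]
Iteration 3:
  c_3 = (-2.347500 + (-1.575000))/2 = -1.961250
  f(c_3) = f(-1.961250) = 4.378549
  f(a) × f(c) < 0, new interval: [-2.347500, -1.961250]
Iteration 4:
  c_4 = (-2.347500 + (-1.961250))/2 = -2.154375
  f(c_4) = f(-2.154375) = 2.309581
  f(a) × f(c) < 0, new interval: [-2.347500, -2.154375]
Iteration 5:
  c_5 = (-2.347500 + (-2.154375))/2 = -2.250938
  f(c_5) = f(-2.250938) = 1.097006
  f(a) × f(c) < 0, new interval: [-2.347500, -2.250938]
Iteration 6:
  c_6 = (-2.347500 + (-2.250938))/2 = -2.299219
  f(c_6) = f(-2.299219) = 0.443832
  f(a) × f(c) < 0, new interval: [-2.347500, -2.299219]
Iteration 7:
  c_7 = (-2.347500 + (-2.299219))/2 = -2.323359
  f(c_7) = f(-2.323359) = 0.105228
  f(a) × f(c) < 0, new interval: [-2.347500, -2.323359]

After 7 iteration(s), the approximation is c_7 = -2.323359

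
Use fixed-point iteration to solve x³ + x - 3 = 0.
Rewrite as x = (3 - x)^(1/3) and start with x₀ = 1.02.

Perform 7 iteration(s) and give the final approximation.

Equation: x³ + x - 3 = 0
Fixed-point form: x = (3 - x)^(1/3)
x₀ = 1.02

x_1 = g(1.020000) = 1.255707
x_2 = g(1.255707) = 1.203760
x_3 = g(1.203760) = 1.215593
x_4 = g(1.215593) = 1.212918
x_5 = g(1.212918) = 1.213523
x_6 = g(1.213523) = 1.213386
x_7 = g(1.213386) = 1.213417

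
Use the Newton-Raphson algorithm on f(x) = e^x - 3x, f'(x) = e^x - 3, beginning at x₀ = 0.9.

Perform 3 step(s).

f(x) = e^x - 3x
f'(x) = e^x - 3
x₀ = 0.9

Newton-Raphson formula: x_{n+1} = x_n - f(x_n)/f'(x_n)

Iteration 1:
  f(0.900000) = -0.240397
  f'(0.900000) = -0.540397
  x_1 = 0.900000 - (-0.240397)/(-0.540397) = 0.455148
Iteration 2:
  f(0.455148) = 0.210963
  f'(0.455148) = -1.423594
  x_2 = 0.455148 - 0.210963/(-1.423594) = 0.603338
Iteration 3:
  f(0.603338) = 0.018197
  f'(0.603338) = -1.171788
  x_3 = 0.603338 - 0.018197/(-1.171788) = 0.618867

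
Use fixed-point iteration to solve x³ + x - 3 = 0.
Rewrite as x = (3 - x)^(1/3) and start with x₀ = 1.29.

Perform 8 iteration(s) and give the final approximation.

Equation: x³ + x - 3 = 0
Fixed-point form: x = (3 - x)^(1/3)
x₀ = 1.29

x_1 = g(1.290000) = 1.195819
x_2 = g(1.195819) = 1.217382
x_3 = g(1.217382) = 1.212512
x_4 = g(1.212512) = 1.213615
x_5 = g(1.213615) = 1.213366
x_6 = g(1.213366) = 1.213422
x_7 = g(1.213422) = 1.213409
x_8 = g(1.213409) = 1.213412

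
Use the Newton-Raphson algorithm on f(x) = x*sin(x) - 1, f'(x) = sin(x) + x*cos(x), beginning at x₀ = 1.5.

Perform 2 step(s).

f(x) = x*sin(x) - 1
f'(x) = sin(x) + x*cos(x)
x₀ = 1.5

Newton-Raphson formula: x_{n+1} = x_n - f(x_n)/f'(x_n)

Iteration 1:
  f(1.500000) = 0.496242
  f'(1.500000) = 1.103601
  x_1 = 1.500000 - 0.496242/1.103601 = 1.050342
Iteration 2:
  f(1.050342) = -0.088730
  f'(1.050342) = 1.389902
  x_2 = 1.050342 - (-0.088730)/1.389902 = 1.114181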